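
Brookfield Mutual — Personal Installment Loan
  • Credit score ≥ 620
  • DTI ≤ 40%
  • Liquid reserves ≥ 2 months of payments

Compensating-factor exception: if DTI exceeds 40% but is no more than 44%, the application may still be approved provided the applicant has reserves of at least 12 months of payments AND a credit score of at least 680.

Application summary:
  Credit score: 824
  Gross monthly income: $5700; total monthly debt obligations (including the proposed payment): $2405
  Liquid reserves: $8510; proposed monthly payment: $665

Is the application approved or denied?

Approved

Credit score 824 ≥ 620 (meets base)
DTI: 2,405 ÷ 5,700 = 42.2%, over the 40% base limit.
Reserves: 8,510 ÷ 665 = 12.8 months (meets 2-month minimum)
42.2% falls in the override range (40%–44%), so the compensating-factor test applies.
Reserves 12.8 ≥ 12 months; credit score 824 ≥ 680.
Both override conditions satisfied; DTI exception granted.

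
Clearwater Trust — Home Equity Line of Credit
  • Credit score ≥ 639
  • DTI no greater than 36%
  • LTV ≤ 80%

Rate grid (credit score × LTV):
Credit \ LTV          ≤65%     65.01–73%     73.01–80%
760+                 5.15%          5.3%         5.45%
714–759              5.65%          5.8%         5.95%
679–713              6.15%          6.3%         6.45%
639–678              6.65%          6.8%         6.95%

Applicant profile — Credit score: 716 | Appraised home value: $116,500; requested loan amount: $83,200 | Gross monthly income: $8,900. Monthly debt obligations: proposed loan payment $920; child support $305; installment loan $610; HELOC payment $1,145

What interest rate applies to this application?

5.8%

Credit score 716 ≥ 639; Total monthly debts = (920 + 305 + 610 + 1,145) = 2,980. DTI = 2,980/8,900 = 33.5% ≤ 36%
LTV: 83,200 ÷ 116,500 = 71.4%, within 80% cap
Score 716 is in the 714–759 band; LTV 71.4% is in the 65.01–73% band → 5.8%.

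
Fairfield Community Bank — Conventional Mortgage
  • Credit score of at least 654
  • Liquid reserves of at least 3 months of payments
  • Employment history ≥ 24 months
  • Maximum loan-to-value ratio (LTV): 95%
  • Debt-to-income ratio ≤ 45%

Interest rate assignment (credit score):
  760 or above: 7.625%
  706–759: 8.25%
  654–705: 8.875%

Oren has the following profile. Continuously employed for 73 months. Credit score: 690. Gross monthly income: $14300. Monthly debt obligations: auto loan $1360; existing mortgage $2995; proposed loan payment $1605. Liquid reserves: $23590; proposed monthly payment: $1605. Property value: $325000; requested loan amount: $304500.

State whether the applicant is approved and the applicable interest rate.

Credit score 690 ≥ 654 (meets minimum)
Liquid reserves cover 23,590/1,605 = 14.7 months — ≥ 3 required
LTV = 304,500/325,000 = 93.7% ≤ 95%
Total monthly debts = (1,360 + 2,995 + 1,605) = 5,960. DTI: 5,960 ÷ 14,300 = 41.7%, within the 45% cap
Employment 73 ≥ 24 months
All requirements met. Score 690 falls in the 654–705 tier → 8.875%.

Approved at 8.875%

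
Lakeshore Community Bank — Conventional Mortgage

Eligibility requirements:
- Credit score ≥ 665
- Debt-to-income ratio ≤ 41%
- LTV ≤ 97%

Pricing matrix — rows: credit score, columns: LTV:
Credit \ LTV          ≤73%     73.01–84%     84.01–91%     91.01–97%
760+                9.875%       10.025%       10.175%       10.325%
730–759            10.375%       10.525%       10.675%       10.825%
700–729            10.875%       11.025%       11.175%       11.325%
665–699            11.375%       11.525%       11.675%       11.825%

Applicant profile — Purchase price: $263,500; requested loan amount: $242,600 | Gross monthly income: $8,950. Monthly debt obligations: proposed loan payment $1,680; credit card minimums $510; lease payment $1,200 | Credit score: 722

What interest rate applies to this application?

Credit score 722 ≥ 665; Total monthly debts = (1,680 + 510 + 1,200) = 3,390. DTI = 3,390/8,950 = 37.9% ≤ 41%
Loan-to-value = 242,600/263,500 = 92.1% — pass (97% max)
Credit 722 → row 700–729; LTV 92.1% → column 91.01–97%. Grid cell → 11.325%.

11.325%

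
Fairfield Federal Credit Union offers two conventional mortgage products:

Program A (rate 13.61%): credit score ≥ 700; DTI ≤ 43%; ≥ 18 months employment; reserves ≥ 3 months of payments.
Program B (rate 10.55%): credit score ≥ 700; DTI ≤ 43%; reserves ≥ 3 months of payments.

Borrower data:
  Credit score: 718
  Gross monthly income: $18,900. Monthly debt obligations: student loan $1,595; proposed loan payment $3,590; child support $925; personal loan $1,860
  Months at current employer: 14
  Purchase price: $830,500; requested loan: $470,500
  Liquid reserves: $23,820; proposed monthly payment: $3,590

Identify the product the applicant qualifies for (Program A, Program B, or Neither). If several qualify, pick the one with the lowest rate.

Total debts = (1,595 + 3,590 + 925 + 1,860) = 7,970; DTI = 7,970/18,900 = 42.2%.
LTV = 470,500/830,500 = 56.7%.
Reserves = 23,820/3,590 = 6.6 months.
Program A: score 718 ≥ 700; DTI 42.2% ≤ 43%; employment 14 < 18 mo; reserves 6.6 ≥ 3 mo → does not qualify.
Program B: score 718 ≥ 700; DTI 42.2% ≤ 43%; reserves 6.6 ≥ 3 mo → qualifies.

Program B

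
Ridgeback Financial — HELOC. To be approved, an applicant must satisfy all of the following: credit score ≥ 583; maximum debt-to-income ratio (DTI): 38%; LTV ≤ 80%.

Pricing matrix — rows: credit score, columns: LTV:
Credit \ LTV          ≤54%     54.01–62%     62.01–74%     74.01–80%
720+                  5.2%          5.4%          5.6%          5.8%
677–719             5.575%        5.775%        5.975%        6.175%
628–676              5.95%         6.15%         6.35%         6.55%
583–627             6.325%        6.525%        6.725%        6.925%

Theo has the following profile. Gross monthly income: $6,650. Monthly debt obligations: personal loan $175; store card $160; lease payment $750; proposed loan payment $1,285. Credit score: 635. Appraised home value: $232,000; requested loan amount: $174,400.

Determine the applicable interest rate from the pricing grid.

Credit score 635 ≥ 583; Total monthly debts = (175 + 160 + 750 + 1,285) = 2,370. DTI: 2,370 ÷ 6,650 = 35.6%, within the 38% cap
Loan-to-value = 174,400/232,000 = 75.2% — pass (80% max)
Score 635 is in the 628–676 band; LTV 75.2% is in the 74.01–80% band → 6.55%.

6.55%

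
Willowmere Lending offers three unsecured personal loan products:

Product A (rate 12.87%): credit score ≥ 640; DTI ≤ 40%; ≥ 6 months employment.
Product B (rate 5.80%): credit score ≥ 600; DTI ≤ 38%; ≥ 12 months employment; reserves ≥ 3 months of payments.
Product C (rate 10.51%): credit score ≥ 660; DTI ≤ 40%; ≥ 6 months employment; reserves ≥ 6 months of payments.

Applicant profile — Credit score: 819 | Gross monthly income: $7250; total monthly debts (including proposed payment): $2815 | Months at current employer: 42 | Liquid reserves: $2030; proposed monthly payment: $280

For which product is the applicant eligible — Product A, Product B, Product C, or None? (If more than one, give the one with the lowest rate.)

DTI = 2,815/7,250 = 38.8%.
Reserves = 2,030/280 = 7.2 months.
Product A: score 819 ≥ 640; DTI 38.8% ≤ 40%; employment 42 ≥ 6 mo → qualifies.
Product B: score 819 ≥ 600; DTI 38.8% > 38%; employment 42 ≥ 12 mo; reserves 7.2 ≥ 3 mo → does not qualify.
Product C: score 819 ≥ 660; DTI 38.8% ≤ 40%; employment 42 ≥ 6 mo; reserves 7.2 ≥ 6 mo → qualifies.
Qualifying: Product A, Product C. Lowest rate is 10.51% → Product C.

Product C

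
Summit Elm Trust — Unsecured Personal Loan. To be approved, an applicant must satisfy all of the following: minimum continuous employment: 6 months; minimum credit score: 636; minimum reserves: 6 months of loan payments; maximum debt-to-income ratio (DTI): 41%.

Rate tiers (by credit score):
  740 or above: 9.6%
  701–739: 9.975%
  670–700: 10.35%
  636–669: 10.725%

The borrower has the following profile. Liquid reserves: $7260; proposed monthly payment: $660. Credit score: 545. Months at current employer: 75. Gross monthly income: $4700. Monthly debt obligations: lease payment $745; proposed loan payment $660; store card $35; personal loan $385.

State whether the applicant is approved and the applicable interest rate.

Denied

Credit score 545 < 636 (below minimum)
Reserves: 7,260 ÷ 660 = 11.0 months (meets 6-month minimum)
Employment 75 ≥ 6 months
Total monthly debts = (745 + 660 + 35 + 385) = 1,825. DTI: 1,825 ÷ 4,700 = 38.8%, within the 41% cap
Not all requirements met → denied.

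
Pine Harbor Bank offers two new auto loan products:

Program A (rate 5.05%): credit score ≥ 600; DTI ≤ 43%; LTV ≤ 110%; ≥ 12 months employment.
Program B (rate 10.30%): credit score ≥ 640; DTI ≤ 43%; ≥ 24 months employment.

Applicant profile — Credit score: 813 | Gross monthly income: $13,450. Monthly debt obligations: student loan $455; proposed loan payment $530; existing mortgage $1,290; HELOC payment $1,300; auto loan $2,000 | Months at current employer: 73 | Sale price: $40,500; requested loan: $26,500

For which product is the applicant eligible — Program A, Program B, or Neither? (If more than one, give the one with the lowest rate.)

Total debts = (455 + 530 + 1,290 + 1,300 + 2,000) = 5,575; DTI = 5,575/13,450 = 41.4%.
LTV = 26,500/40,500 = 65.4%.
Program A: score 813 ≥ 600; DTI 41.4% ≤ 43%; LTV 65.4% ≤ 110%; employment 73 ≥ 12 mo → qualifies.
Program B: score 813 ≥ 640; DTI 41.4% ≤ 43%; employment 73 ≥ 24 mo → qualifies.
Qualifying: Program A, Program B. Lowest rate is 5.05% → Program A.

Program A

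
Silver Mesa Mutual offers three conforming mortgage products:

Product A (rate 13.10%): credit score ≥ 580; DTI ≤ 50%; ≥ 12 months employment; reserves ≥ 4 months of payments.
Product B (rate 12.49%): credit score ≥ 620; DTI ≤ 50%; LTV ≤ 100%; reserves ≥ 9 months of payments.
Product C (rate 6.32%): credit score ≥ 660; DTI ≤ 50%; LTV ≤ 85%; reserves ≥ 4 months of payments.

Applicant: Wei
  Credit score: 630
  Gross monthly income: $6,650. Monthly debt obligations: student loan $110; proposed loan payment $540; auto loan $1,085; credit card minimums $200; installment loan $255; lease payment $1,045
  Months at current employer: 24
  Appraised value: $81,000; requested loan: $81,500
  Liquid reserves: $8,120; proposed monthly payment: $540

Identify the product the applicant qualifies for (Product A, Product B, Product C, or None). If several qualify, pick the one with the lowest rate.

Product A

Total debts = (110 + 540 + 1,085 + 200 + 255 + 1,045) = 3,235; DTI = 3,235/6,650 = 48.6%.
LTV = 81,500/81,000 = 100.6%.
Reserves = 8,120/540 = 15.0 months.
Product A: score 630 ≥ 580; DTI 48.6% ≤ 50%; employment 24 ≥ 12 mo; reserves 15.0 ≥ 4 mo → qualifies.
Product B: score 630 ≥ 620; DTI 48.6% ≤ 50%; LTV 100.6% > 100%; reserves 15.0 ≥ 9 mo → does not qualify.
Product C: score 630 < 660; DTI 48.6% ≤ 50%; LTV 100.6% > 85%; reserves 15.0 ≥ 4 mo → does not qualify.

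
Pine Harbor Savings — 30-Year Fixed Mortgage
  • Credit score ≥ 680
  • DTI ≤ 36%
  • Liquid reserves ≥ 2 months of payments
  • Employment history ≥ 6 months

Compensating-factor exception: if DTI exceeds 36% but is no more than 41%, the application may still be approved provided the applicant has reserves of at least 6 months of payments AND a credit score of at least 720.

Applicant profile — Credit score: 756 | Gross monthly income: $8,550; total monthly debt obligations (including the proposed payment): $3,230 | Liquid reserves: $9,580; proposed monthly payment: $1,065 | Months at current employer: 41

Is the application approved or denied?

Credit score 756 ≥ 680 (meets base)
DTI: 3,230 ÷ 8,550 = 37.8%, over the 36% base limit.
Liquid reserves cover 9,580/1,065 = 9.0 months — ≥ 2 required
Employment 41 ≥ 6 months
DTI 37.8% is within the 36%–41% exception band; checking compensating factors.
Reserves 9.0 ≥ 6 months; credit score 756 ≥ 720.
Both compensating conditions met → exception applies.

Approved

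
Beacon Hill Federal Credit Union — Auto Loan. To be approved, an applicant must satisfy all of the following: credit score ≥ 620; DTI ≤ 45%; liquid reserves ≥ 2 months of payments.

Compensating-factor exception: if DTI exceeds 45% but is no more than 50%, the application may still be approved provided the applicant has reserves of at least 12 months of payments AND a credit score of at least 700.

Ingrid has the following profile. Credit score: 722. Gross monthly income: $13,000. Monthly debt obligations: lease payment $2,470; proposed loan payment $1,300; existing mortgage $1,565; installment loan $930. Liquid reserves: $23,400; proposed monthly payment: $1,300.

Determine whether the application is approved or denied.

Approved

Credit score 722 ≥ 620 (meets base)
Total debts = (2,470 + 1,300 + 1,565 + 930) = 6,265. DTI = 6,265/13,000 = 48.2% > 45% — standard DTI limit exceeded.
Reserves = 23,400/1,300 = 18.0 months ≥ 2
48.2% falls in the override range (45%–50%), so the compensating-factor test applies.
Override check — reserves: 18.0 mo (ok); score: 722 (ok).
Both compensating conditions met → exception applies.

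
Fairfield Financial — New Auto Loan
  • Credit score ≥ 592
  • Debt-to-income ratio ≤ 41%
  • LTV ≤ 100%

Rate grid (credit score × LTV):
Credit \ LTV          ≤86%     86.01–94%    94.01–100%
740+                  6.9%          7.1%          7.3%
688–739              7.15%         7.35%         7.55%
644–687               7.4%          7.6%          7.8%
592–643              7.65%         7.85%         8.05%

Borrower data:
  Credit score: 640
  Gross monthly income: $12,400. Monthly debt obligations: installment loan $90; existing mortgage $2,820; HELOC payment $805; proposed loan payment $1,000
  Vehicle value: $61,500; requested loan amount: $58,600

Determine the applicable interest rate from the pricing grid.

8.05%

Credit score 640 ≥ 592; Total monthly debts = (90 + 2,820 + 805 + 1,000) = 4,715. Debt-to-income = 4,715/12,400 = 38% — meets 41% limit
Loan-to-value = 58,600/61,500 = 95.3% — pass (100% max)
Score 640 is in the 592–643 band; LTV 95.3% is in the 94.01–100% band → 8.05%.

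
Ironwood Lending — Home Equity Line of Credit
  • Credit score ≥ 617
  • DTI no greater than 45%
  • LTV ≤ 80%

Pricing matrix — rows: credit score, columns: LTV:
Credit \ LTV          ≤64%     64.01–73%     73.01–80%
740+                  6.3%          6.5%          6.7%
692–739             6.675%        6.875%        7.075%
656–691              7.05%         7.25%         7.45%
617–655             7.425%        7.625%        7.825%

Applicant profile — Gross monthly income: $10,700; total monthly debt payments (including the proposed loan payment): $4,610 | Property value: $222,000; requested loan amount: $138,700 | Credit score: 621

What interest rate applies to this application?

Credit score 621 ≥ 617; DTI: 4,610 ÷ 10,700 = 43.1%, within the 45% cap
Loan-to-value = 138,700/222,000 = 62.5% — pass (80% max)
Row: 621 falls in 617–655. Column: 62.5% falls in ≤64%. Rate = 7.425%.

7.425%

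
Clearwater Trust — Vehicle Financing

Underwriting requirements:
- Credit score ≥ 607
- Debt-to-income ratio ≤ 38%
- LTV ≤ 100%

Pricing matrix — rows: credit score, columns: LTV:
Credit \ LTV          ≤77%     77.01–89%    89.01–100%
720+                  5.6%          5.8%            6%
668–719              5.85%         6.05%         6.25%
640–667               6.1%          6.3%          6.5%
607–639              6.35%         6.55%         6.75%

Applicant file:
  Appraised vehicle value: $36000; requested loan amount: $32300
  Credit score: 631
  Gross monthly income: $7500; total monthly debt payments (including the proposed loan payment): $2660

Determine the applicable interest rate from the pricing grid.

6.75%

Credit score 631 ≥ 607; Debt-to-income = 2,660/7,500 = 35.5% — meets 38% limit
LTV: 32,300 ÷ 36,000 = 89.7%, within 100% cap
Score 631 is in the 607–639 band; LTV 89.7% is in the 89.01–100% band → 6.75%.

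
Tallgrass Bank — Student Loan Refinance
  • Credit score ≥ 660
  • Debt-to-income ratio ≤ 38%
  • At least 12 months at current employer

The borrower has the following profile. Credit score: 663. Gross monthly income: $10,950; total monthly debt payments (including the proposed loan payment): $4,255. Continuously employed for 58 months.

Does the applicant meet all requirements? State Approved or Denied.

Credit score 663 ≥ 660 (meets)
DTI = 4,255/10,950 = 38.9% > 38%
Employment 58 ≥ 12 months
Fails on DTI.

Denied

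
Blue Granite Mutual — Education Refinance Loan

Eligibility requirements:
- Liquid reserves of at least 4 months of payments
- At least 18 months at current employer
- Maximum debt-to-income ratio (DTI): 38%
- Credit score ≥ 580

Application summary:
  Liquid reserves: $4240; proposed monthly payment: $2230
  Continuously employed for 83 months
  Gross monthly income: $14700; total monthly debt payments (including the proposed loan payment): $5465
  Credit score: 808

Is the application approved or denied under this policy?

Denied

Reserves: 4,240 ÷ 2,230 = 1.9 months (below 4-month minimum)
Employment 83 ≥ 18 months
DTI = 5,465/14,700 = 37.2% ≤ 38%
Credit score 808 ≥ 580 (meets)
Fails on reserves.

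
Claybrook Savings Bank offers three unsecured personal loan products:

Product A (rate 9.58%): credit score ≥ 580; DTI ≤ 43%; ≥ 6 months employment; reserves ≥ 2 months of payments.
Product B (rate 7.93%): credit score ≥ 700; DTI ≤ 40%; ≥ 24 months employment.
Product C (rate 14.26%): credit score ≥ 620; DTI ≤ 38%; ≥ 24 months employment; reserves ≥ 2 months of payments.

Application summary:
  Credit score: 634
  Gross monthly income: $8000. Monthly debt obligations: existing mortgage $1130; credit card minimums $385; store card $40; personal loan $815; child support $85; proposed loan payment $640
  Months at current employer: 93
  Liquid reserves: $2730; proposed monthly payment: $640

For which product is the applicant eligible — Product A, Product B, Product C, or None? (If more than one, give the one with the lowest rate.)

Product A

Total debts = (1,130 + 385 + 40 + 815 + 85 + 640) = 3,095; DTI = 3,095/8,000 = 38.7%.
Reserves = 2,730/640 = 4.3 months.
Product A: score 634 ≥ 580; DTI 38.7% ≤ 43%; employment 93 ≥ 6 mo; reserves 4.3 ≥ 2 mo → qualifies.
Product B: score 634 < 700; DTI 38.7% ≤ 40%; employment 93 ≥ 24 mo → does not qualify.
Product C: score 634 ≥ 620; DTI 38.7% > 38%; employment 93 ≥ 24 mo; reserves 4.3 ≥ 2 mo → does not qualify.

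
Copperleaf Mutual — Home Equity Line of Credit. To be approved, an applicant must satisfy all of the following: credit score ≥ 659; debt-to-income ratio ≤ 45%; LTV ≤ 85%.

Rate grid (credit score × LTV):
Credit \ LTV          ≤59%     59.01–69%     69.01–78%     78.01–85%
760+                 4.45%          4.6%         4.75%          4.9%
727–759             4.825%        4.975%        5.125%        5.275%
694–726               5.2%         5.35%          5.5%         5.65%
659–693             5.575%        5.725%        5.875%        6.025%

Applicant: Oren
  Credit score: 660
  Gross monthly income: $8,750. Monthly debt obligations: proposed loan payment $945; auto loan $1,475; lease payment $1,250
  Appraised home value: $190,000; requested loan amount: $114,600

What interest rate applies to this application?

Credit score 660 ≥ 659; Total monthly debts = (945 + 1,475 + 1,250) = 3,670. Debt-to-income = 3,670/8,750 = 41.9% — meets 45% limit
LTV = 114,600/190,000 = 60.3% ≤ 85%
Credit 660 → row 659–693; LTV 60.3% → column 59.01–69%. Grid cell → 5.725%.

5.725%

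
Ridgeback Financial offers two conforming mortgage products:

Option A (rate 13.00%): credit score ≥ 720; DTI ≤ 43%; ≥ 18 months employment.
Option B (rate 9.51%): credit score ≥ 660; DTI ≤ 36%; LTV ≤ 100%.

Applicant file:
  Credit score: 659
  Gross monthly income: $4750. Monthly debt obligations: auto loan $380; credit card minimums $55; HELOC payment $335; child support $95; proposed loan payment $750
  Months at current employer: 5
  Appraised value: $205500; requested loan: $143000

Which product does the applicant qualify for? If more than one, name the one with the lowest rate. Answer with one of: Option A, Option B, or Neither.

Neither

Total debts = (380 + 55 + 335 + 95 + 750) = 1,615; DTI = 1,615/4,750 = 34%.
LTV = 143,000/205,500 = 69.6%.
Option A: score 659 < 720; DTI 34% ≤ 43%; employment 5 < 18 mo → does not qualify.
Option B: score 659 < 660; DTI 34% ≤ 36%; LTV 69.6% ≤ 100% → does not qualify.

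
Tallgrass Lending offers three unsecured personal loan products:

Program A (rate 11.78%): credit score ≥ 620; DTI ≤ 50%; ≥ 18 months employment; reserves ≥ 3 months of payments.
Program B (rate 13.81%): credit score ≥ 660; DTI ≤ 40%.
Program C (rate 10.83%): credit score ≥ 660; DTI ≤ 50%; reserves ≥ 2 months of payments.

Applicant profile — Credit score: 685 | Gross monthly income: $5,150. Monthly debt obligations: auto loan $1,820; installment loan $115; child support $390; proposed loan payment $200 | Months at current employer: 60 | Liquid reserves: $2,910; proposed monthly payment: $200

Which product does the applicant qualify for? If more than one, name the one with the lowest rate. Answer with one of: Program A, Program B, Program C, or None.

Total debts = (1,820 + 115 + 390 + 200) = 2,525; DTI = 2,525/5,150 = 49%.
Reserves = 2,910/200 = 14.6 months.
Program A: score 685 ≥ 620; DTI 49% ≤ 50%; employment 60 ≥ 18 mo; reserves 14.6 ≥ 3 mo → qualifies.
Program B: score 685 ≥ 660; DTI 49% > 40% → does not qualify.
Program C: score 685 ≥ 660; DTI 49% ≤ 50%; reserves 14.6 ≥ 2 mo → qualifies.
Qualifying: Program A, Program C. Lowest rate is 10.83% → Program C.

Program C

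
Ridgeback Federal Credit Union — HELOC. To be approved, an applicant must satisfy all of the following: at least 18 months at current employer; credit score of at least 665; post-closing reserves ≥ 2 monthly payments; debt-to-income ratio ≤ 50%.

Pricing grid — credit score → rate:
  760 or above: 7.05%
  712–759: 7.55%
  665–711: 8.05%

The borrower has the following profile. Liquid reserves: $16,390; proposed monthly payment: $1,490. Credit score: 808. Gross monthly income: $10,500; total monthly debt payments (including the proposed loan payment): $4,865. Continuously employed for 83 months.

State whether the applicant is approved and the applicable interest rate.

Credit score 808 ≥ 665 (meets minimum)
DTI: 4,865 ÷ 10,500 = 46.3%, within the 50% cap
Liquid reserves cover 16,390/1,490 = 11.0 months — ≥ 2 required
Employment 83 ≥ 18 months
All requirements met. Score 808 falls in the 760 or above tier → 7.05%.

Approved at 7.05%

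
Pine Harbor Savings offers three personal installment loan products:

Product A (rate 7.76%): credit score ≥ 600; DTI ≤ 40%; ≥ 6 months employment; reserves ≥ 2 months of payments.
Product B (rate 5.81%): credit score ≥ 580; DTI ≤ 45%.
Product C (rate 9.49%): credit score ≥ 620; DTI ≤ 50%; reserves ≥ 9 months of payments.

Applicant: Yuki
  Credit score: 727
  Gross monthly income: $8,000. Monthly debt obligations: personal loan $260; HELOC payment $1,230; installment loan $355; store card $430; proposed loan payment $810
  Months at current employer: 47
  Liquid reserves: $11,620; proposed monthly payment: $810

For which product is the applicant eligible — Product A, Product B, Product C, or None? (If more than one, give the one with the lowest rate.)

Product B

Total debts = (260 + 1,230 + 355 + 430 + 810) = 3,085; DTI = 3,085/8,000 = 38.6%.
Reserves = 11,620/810 = 14.3 months.
Product A: score 727 ≥ 600; DTI 38.6% ≤ 40%; employment 47 ≥ 6 mo; reserves 14.3 ≥ 2 mo → qualifies.
Product B: score 727 ≥ 580; DTI 38.6% ≤ 45% → qualifies.
Product C: score 727 ≥ 620; DTI 38.6% ≤ 50%; reserves 14.3 ≥ 9 mo → qualifies.
Qualifying: Product A, Product B, Product C. Lowest rate is 5.81% → Product B.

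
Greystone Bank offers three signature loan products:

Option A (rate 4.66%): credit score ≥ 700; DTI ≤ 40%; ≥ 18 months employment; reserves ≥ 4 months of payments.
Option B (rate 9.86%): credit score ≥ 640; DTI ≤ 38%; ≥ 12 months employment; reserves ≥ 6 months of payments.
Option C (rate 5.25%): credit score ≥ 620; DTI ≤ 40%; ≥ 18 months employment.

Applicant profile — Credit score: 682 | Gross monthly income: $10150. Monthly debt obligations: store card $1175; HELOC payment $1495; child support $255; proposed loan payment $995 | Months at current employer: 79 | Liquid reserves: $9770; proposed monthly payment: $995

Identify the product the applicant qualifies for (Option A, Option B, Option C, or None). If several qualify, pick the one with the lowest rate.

Total debts = (1,175 + 1,495 + 255 + 995) = 3,920; DTI = 3,920/10,150 = 38.6%.
Reserves = 9,770/995 = 9.8 months.
Option A: score 682 < 700; DTI 38.6% ≤ 40%; employment 79 ≥ 18 mo; reserves 9.8 ≥ 4 mo → does not qualify.
Option B: score 682 ≥ 640; DTI 38.6% > 38%; employment 79 ≥ 12 mo; reserves 9.8 ≥ 6 mo → does not qualify.
Option C: score 682 ≥ 620; DTI 38.6% ≤ 40%; employment 79 ≥ 18 mo → qualifies.

Option C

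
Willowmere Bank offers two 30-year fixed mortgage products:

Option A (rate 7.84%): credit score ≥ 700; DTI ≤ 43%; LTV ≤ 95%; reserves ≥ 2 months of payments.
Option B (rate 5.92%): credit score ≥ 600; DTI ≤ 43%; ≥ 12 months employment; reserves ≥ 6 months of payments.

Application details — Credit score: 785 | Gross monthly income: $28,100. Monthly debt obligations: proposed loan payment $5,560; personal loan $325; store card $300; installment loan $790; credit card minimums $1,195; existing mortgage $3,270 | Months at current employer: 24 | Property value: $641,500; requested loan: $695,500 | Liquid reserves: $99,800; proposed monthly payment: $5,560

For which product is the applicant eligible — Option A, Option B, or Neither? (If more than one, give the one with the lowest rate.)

Total debts = (5,560 + 325 + 300 + 790 + 1,195 + 3,270) = 11,440; DTI = 11,440/28,100 = 40.7%.
LTV = 695,500/641,500 = 108.4%.
Reserves = 99,800/5,560 = 17.9 months.
Option A: score 785 ≥ 700; DTI 40.7% ≤ 43%; LTV 108.4% > 95%; reserves 17.9 ≥ 2 mo → does not qualify.
Option B: score 785 ≥ 600; DTI 40.7% ≤ 43%; employment 24 ≥ 12 mo; reserves 17.9 ≥ 6 mo → qualifies.

Option B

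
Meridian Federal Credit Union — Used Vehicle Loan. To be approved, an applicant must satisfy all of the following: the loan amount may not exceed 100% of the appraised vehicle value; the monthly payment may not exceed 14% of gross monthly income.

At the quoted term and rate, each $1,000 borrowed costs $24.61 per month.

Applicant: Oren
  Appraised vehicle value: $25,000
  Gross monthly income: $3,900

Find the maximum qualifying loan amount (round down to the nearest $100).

$22,100

Payment cap: 14% × $3,900 = $546/month.
At $24.61 per $1,000, that supports 546/24.61 × 1,000 ≈ $22,186 → $22,100.
LTV cap: 100% × $25,000 = $25,000 → $25,000.
Binding constraint: payment-to-income.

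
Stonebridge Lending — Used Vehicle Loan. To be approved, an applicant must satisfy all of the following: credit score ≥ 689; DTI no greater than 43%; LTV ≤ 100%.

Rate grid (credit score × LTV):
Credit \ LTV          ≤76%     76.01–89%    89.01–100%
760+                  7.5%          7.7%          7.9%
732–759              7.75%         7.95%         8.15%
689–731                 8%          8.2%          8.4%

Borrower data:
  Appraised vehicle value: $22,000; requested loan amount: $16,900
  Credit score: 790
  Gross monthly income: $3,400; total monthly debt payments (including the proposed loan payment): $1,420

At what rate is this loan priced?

Credit score 790 ≥ 689; Debt-to-income = 1,420/3,400 = 41.8% — meets 43% limit
Loan-to-value = 16,900/22,000 = 76.8% — pass (100% max)
Score 790 is in the 760+ band; LTV 76.8% is in the 76.01–89% band → 7.7%.

7.7%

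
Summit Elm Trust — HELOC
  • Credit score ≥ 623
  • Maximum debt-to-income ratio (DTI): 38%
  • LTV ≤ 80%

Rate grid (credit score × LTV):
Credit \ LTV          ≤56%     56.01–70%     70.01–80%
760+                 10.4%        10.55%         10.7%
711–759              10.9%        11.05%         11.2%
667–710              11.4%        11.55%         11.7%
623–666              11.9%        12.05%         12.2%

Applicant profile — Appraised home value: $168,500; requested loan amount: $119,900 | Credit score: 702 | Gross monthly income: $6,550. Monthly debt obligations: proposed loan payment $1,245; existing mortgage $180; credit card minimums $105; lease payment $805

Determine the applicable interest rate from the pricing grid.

11.7%

Credit score 702 ≥ 623; Total monthly debts = (1,245 + 180 + 105 + 805) = 2,335. DTI = 2,335/6,550 = 35.6% ≤ 38%
LTV = 119,900/168,500 = 71.2% ≤ 80%
Credit 702 → row 667–710; LTV 71.2% → column 70.01–80%. Grid cell → 11.7%.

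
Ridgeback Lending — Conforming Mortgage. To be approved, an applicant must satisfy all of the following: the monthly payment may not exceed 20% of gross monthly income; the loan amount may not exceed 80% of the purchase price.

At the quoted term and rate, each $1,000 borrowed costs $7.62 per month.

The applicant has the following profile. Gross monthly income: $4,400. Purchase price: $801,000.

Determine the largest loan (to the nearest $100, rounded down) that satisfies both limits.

Payment cap: 20% × $4,400 = $880/month.
At $7.62 per $1,000, that supports 880/7.62 × 1,000 ≈ $115,485 → $115,400.
LTV cap: 80% × $801,000 = $640,800 → $640,800.
Binding constraint: payment-to-income.

$115,400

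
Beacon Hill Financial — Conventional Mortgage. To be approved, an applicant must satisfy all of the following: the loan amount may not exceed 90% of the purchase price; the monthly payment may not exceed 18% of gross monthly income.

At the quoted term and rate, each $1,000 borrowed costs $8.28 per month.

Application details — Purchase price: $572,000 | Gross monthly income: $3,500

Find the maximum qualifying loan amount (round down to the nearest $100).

Payment cap: 18% × $3,500 = $630/month.
At $8.28 per $1,000, that supports 630/8.28 × 1,000 ≈ $76,086 → $76,000.
LTV cap: 90% × $572,000 = $514,800 → $514,800.
Binding constraint: payment-to-income.

$76,000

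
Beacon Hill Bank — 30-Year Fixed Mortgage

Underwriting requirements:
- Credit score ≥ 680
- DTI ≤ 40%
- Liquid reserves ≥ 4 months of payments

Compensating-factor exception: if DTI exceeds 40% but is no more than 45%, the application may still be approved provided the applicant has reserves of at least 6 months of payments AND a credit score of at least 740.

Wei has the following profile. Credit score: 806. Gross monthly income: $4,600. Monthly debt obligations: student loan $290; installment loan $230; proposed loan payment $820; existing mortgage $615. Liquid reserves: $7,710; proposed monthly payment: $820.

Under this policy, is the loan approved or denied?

Approved

Credit score 806 ≥ 680 (meets base)
Total debts = (290 + 230 + 820 + 615) = 1,955. DTI: 1,955 ÷ 4,600 = 42.5%, over the 40% base limit.
Liquid reserves cover 7,710/820 = 9.4 months — ≥ 4 required
DTI 42.5% is within the 40%–45% exception band; checking compensating factors.
Override check — reserves: 9.4 mo (ok); score: 806 (ok).
Both override conditions satisfied; DTI exception granted.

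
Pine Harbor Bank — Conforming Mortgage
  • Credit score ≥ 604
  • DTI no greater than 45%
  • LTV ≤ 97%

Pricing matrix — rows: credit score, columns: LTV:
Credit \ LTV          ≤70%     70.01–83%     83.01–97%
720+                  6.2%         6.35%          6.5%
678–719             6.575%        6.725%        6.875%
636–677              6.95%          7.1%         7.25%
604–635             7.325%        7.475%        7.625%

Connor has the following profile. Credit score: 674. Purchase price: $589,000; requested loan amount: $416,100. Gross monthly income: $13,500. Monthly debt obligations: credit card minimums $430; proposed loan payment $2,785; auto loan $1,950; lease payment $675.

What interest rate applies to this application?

Credit score 674 ≥ 604; Total monthly debts = (430 + 2,785 + 1,950 + 675) = 5,840. Debt-to-income = 5,840/13,500 = 43.3% — meets 45% limit
Loan-to-value = 416,100/589,000 = 70.6% — pass (97% max)
Score 674 is in the 636–677 band; LTV 70.6% is in the 70.01–83% band → 7.1%.

7.1%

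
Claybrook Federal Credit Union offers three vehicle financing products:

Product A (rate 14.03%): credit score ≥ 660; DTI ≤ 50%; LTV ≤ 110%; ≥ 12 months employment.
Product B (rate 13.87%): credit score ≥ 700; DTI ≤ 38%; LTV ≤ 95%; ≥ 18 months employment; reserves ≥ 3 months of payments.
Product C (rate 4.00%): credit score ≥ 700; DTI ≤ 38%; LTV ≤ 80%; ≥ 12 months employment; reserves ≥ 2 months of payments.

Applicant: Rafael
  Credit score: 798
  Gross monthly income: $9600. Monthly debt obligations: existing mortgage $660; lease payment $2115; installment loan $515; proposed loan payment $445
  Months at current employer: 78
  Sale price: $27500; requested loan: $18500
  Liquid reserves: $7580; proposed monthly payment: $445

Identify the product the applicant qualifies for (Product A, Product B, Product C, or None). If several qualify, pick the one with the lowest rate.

Total debts = (660 + 2,115 + 515 + 445) = 3,735; DTI = 3,735/9,600 = 38.9%.
LTV = 18,500/27,500 = 67.3%.
Reserves = 7,580/445 = 17.0 months.
Product A: score 798 ≥ 660; DTI 38.9% ≤ 50%; LTV 67.3% ≤ 110%; employment 78 ≥ 12 mo → qualifies.
Product B: score 798 ≥ 700; DTI 38.9% > 38%; LTV 67.3% ≤ 95%; employment 78 ≥ 18 mo; reserves 17.0 ≥ 3 mo → does not qualify.
Product C: score 798 ≥ 700; DTI 38.9% > 38%; LTV 67.3% ≤ 80%; employment 78 ≥ 12 mo; reserves 17.0 ≥ 2 mo → does not qualify.

Product A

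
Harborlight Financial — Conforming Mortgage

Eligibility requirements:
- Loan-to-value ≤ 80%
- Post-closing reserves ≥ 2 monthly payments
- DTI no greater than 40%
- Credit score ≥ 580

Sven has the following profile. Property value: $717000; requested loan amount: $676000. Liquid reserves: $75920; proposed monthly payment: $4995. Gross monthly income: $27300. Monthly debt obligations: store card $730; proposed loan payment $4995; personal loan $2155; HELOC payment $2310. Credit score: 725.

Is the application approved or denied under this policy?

Denied

LTV = 676,000/717,000 = 94.3% > 80%
Reserves = 75,920/4,995 = 15.2 months ≥ 2
Total monthly debts = (730 + 4,995 + 2,155 + 2,310) = 10,190. DTI: 10,190 ÷ 27,300 = 37.3%, within the 40% cap
Credit score 725 ≥ 580 (meets)
Fails on LTV.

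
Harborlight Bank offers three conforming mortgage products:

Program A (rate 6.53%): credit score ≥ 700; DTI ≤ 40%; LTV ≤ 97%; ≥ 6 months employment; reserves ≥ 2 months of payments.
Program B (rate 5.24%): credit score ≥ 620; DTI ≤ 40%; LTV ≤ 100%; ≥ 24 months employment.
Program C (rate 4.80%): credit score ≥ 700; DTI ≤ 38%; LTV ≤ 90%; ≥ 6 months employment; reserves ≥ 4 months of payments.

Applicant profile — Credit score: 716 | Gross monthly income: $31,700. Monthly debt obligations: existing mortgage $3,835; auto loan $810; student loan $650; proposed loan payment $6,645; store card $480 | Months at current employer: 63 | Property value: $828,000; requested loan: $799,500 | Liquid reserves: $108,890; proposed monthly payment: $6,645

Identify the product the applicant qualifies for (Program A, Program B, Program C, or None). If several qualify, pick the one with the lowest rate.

Total debts = (3,835 + 810 + 650 + 6,645 + 480) = 12,420; DTI = 12,420/31,700 = 39.2%.
LTV = 799,500/828,000 = 96.6%.
Reserves = 108,890/6,645 = 16.4 months.
Program A: score 716 ≥ 700; DTI 39.2% ≤ 40%; LTV 96.6% ≤ 97%; employment 63 ≥ 6 mo; reserves 16.4 ≥ 2 mo → qualifies.
Program B: score 716 ≥ 620; DTI 39.2% ≤ 40%; LTV 96.6% ≤ 100%; employment 63 ≥ 24 mo → qualifies.
Program C: score 716 ≥ 700; DTI 39.2% > 38%; LTV 96.6% > 90%; employment 63 ≥ 6 mo; reserves 16.4 ≥ 4 mo → does not qualify.
Qualifying: Program A, Program B. Lowest rate is 5.24% → Program B.

Program B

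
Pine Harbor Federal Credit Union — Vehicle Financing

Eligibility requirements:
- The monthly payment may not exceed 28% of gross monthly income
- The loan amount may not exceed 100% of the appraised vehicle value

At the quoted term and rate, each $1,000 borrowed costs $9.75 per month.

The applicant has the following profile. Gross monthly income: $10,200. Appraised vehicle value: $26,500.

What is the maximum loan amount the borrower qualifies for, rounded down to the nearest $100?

Payment cap: 28% × $10,200 = $2,856/month.
At $9.75 per $1,000, that supports 2,856/9.75 × 1,000 ≈ $292,923 → $292,900.
LTV cap: 100% × $26,500 = $26,500 → $26,500.
Binding constraint: loan-to-value.

$26,500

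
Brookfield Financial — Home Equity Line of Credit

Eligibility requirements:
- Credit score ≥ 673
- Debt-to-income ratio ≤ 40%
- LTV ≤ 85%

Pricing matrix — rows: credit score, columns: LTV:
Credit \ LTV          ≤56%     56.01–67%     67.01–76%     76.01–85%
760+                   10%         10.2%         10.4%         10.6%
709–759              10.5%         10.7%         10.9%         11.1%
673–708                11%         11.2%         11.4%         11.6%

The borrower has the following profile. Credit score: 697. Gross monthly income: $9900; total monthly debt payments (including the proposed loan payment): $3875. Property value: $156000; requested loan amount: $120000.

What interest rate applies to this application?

Credit score 697 ≥ 673; Debt-to-income = 3,875/9,900 = 39.1% — meets 40% limit
Loan-to-value = 120,000/156,000 = 76.9% — pass (85% max)
Credit 697 → row 673–708; LTV 76.9% → column 76.01–85%. Grid cell → 11.6%.

11.6%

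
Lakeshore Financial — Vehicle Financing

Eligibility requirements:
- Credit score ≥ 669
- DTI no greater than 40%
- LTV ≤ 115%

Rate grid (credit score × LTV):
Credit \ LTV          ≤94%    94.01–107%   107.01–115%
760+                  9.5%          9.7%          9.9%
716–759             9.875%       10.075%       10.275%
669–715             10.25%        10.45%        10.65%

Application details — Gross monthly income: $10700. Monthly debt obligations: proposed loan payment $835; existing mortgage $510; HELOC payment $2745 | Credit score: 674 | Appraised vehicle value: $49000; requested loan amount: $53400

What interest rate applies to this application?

10.65%

Credit score 674 ≥ 669; Total monthly debts = (835 + 510 + 2,745) = 4,090. DTI: 4,090 ÷ 10,700 = 38.2%, within the 40% cap
LTV = 53,400/49,000 = 109% ≤ 115%
Credit 674 → row 669–715; LTV 109% → column 107.01–115%. Grid cell → 10.65%.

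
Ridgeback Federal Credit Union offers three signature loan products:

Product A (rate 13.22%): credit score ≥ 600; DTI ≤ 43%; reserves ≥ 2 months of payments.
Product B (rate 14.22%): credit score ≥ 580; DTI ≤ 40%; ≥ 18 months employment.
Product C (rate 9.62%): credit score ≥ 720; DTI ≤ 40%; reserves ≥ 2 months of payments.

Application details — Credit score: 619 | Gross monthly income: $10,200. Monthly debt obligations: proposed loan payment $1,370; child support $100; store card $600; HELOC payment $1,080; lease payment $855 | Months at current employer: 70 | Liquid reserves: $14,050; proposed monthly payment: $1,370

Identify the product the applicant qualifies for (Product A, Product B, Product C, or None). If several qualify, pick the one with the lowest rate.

Product A

Total debts = (1,370 + 100 + 600 + 1,080 + 855) = 4,005; DTI = 4,005/10,200 = 39.3%.
Reserves = 14,050/1,370 = 10.3 months.
Product A: score 619 ≥ 600; DTI 39.3% ≤ 43%; reserves 10.3 ≥ 2 mo → qualifies.
Product B: score 619 ≥ 580; DTI 39.3% ≤ 40%; employment 70 ≥ 18 mo → qualifies.
Product C: score 619 < 720; DTI 39.3% ≤ 40%; reserves 10.3 ≥ 2 mo → does not qualify.
Qualifying: Product A, Product B. Lowest rate is 13.22% → Product A.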